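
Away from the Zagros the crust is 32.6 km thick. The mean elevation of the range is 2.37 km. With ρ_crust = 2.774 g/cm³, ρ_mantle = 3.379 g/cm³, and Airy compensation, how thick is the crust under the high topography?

45.8 km

Root depth r = h ρ_c / (ρ_m − ρ_c) = 2.37 km × 2.774 / 0.605 = 10.87 km.
Total thickness = T + h + r = 32.6 km + 2.37 km + 10.87 km = 45.8 km.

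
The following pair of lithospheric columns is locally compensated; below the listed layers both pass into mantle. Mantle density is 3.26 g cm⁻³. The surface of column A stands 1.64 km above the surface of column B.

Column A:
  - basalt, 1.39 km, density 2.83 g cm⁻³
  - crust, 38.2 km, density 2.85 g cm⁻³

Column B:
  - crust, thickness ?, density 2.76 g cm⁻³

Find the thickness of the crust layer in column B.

21.8 km

Take the compensation level at the base of the deeper column (depth z_c below the surface of column A) and equate Σ ρ_i t_i down to z_c; mantle fills any gap and the z_c terms cancel.
Column A: 1.39×2.83 + 38.2×2.85 + (z_c − 39.59)×3.26
Column B: 1.64×0 + x×2.76 + (z_c − 1.64 − 0 − x)×3.26
The z_c×3.26 term appears on both sides and cancels. Collect the known terms of each column as K = Σ(ρt)_known − 3.26 × (depth of known layers): K_A = 112.8037 − 3.26×39.59 = −16.2597; K_B = 0 − 3.26×(1.64 + 0) = −5.3464.
Balance: K_A = K_B − x×(3.26 − 2.76), so x = (K_B − K_A)/(3.26 − 2.76) = 10.9133/0.5 = 21.8 km.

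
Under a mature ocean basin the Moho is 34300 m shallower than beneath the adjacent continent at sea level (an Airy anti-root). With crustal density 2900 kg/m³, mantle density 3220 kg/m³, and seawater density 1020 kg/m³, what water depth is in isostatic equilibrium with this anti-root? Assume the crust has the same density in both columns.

5840 m

Replacing a thickness d of crust by seawater at the top must be balanced by replacing crust with mantle at the base: d (ρ_c − ρ_w) = a (ρ_m − ρ_c).
d = a (ρ_m − ρ_c)/(ρ_c − ρ_w) = 34300 m × 320/1880 = 5840 m.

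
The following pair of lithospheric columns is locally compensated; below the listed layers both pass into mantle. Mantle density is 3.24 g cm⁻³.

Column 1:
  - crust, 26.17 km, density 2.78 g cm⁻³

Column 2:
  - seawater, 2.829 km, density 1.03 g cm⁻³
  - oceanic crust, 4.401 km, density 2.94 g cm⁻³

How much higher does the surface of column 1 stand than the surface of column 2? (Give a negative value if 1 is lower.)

For any compensation level in the mantle, the mantle terms cancel and isostasy reduces to e = (Σt_1 − Σt_2) − (Σ(ρt)_1 − Σ(ρt)_2) / ρ_m.
Σt_1 = 26.17 km; Σt_2 = 7.23 km; Σ(ρt)_1 = 72.7526; Σ(ρt)_2 = 15.85281 (in km·g cm⁻³).
e = (26.17 − 7.23) − (72.7526 − 15.85281) / 3.24 = 1.38 km.

1.38 km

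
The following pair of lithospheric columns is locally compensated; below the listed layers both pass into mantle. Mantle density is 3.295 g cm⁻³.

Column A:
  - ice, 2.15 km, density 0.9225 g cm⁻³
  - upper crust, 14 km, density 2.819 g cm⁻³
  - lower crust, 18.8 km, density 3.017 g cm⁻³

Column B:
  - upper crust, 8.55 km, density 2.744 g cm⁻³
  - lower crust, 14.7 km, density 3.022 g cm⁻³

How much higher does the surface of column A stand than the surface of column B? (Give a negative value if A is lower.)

2.51 km

For any compensation level in the mantle, the mantle terms cancel and isostasy reduces to e = (Σt_A − Σt_B) − (Σ(ρt)_A − Σ(ρt)_B) / ρ_m.
Σt_A = 34.95 km; Σt_B = 23.25 km; Σ(ρt)_A = 98.168975; Σ(ρt)_B = 67.8846 (in km·g cm⁻³).
e = (34.95 − 23.25) − (98.168975 − 67.8846) / 3.295 = 2.51 km.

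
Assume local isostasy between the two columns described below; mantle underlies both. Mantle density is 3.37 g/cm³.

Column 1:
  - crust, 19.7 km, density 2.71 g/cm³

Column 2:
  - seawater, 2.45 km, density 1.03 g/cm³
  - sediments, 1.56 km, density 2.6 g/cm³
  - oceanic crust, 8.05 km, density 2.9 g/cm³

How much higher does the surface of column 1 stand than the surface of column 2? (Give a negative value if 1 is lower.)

For any compensation level in the mantle, the mantle terms cancel and isostasy reduces to e = (Σt_1 − Σt_2) − (Σ(ρt)_1 − Σ(ρt)_2) / ρ_m.
Σt_1 = 19.7 km; Σt_2 = 12.06 km; Σ(ρt)_1 = 53.387; Σ(ρt)_2 = 29.9245 (in km·g/cm³).
e = (19.7 − 12.06) − (53.387 − 29.9245) / 3.37 = 0.678 km.

0.678 km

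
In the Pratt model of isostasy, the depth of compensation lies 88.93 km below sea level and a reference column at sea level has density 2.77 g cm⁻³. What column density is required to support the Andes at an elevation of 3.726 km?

2.66 g cm⁻³

Pratt balance: ρ_ref D = ρ (D + h).
ρ = ρ_ref D/(D + h) = 2.77 × 88.93 km/(88.93 km + 3.726 km) = 2.66 g cm⁻³.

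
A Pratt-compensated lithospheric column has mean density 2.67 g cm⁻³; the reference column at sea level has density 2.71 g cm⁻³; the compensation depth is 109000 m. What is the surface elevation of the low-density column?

ρ_ref D = ρ (D + h) → h = D (ρ_ref − ρ)/ρ.
h = 109000 m × (2.71 − 2.67)/2.67 = 1630 m.

1630 m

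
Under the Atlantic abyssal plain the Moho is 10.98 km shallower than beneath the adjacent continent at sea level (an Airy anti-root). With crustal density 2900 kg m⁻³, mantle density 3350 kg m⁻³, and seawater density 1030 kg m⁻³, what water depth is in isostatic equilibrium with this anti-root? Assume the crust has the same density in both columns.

Replacing a thickness d of crust by seawater at the top must be balanced by replacing crust with mantle at the base: d (ρ_c − ρ_w) = a (ρ_m − ρ_c).
d = a (ρ_m − ρ_c)/(ρ_c − ρ_w) = 10.98 km × 450/1870 = 2.64 km.

2.64 km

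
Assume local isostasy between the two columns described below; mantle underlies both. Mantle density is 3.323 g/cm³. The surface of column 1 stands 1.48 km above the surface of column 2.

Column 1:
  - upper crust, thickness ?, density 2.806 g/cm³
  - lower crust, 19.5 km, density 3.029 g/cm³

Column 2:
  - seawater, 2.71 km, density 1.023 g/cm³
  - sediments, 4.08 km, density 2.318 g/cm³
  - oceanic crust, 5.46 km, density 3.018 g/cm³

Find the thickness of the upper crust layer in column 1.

21.6 km

Take the compensation level at the base of the deeper column (depth z_c below the surface of column 1) and equate Σ ρ_i t_i down to z_c; mantle fills any gap and the z_c terms cancel.
Column 1: x×2.806 + 19.5×3.029 + (z_c − 19.5 − x)×3.323
Column 2: 1.48×0 + 2.71×1.023 + 4.08×2.318 + 5.46×3.018 + (z_c − 1.48 − 12.25)×3.323
The z_c×3.323 term appears on both sides and cancels. Collect the known terms of each column as K = Σ(ρt)_known − 3.323 × (depth of known layers): K_1 = 59.0655 − 3.323×19.5 = −5.733; K_2 = 28.70805 − 3.323×(1.48 + 12.25) = −16.91674.
Balance: K_1 − x×(3.323 − 2.806) = K_2, so x = (K_1 − K_2)/(3.323 − 2.806) = 11.1837/0.517 = 21.6 km.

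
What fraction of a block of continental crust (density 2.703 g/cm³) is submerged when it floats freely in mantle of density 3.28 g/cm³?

Submerged fraction = ρ_obj/ρ_fluid = 2.703/3.28 = 82.4%.

82.4%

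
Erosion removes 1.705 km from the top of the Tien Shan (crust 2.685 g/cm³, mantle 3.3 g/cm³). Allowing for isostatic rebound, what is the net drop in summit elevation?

Rebound u = e ρ_c/ρ_m = 1.705 km × 2.685/3.3 = 1.387 km.
Net surface drop = e − u = 1.705 km − 1.387 km = e (ρ_m − ρ_c)/ρ_m = 0.318 km.

0.318 km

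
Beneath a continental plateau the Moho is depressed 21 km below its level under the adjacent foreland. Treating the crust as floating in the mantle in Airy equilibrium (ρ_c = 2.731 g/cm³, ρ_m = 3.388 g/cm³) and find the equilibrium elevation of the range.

Balancing pressure at the compensation depth: ρ_c h = (ρ_m − ρ_c) r.
h = r (ρ_m − ρ_c) / ρ_c = 21 km × (3.388 − 2.731) / 2.731 = 5.05 km.

5.05 km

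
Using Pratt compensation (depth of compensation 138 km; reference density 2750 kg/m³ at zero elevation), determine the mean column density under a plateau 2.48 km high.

2700 kg/m³

Pratt balance: ρ_ref D = ρ (D + h).
ρ = ρ_ref D/(D + h) = 2750 × 138 km/(138 km + 2.48 km) = 2700 kg/m³.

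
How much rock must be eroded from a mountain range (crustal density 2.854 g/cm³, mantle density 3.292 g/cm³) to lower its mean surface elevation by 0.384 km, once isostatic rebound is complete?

Net drop Δ = e − u = e − e ρ_c/ρ_m = e (ρ_m − ρ_c)/ρ_m.
e = Δ ρ_m/(ρ_m − ρ_c) = 0.384 km × 3.292/0.438 = 2.89 km.

2.89 km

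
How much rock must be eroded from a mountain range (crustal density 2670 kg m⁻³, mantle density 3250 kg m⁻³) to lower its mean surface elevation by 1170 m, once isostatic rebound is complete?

6560 m

Net drop Δ = e − u = e − e ρ_c/ρ_m = e (ρ_m − ρ_c)/ρ_m.
e = Δ ρ_m/(ρ_m − ρ_c) = 1170 m × 3250/580 = 6560 m.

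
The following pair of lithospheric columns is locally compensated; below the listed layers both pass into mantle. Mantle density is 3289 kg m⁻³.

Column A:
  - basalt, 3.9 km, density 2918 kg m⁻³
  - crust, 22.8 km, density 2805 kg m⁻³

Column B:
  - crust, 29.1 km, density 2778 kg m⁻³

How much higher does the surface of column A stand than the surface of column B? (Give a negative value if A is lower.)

For any compensation level in the mantle, the mantle terms cancel and isostasy reduces to e = (Σt_A − Σt_B) − (Σ(ρt)_A − Σ(ρt)_B) / ρ_m.
Σt_A = 26.7 km; Σt_B = 29.1 km; Σ(ρt)_A = 75334.2; Σ(ρt)_B = 80839.8 (in km·kg m⁻³).
e = (26.7 − 29.1) − (75334.2 − 80839.8) / 3289 = −0.726 km.

−0.726 km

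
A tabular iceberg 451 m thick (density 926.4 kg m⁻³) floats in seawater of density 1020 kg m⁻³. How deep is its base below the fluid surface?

410 m

Draft d = t ρ_obj/ρ_fluid = 451 m × 926.4/1020 = 410 m.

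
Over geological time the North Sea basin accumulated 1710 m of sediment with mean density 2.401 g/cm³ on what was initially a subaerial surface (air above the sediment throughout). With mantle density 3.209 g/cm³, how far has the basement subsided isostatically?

Subaerial load: s = t ρ_sed / ρ_m = 1710 m × 2.401/3.209 = 1280 m.

1280 m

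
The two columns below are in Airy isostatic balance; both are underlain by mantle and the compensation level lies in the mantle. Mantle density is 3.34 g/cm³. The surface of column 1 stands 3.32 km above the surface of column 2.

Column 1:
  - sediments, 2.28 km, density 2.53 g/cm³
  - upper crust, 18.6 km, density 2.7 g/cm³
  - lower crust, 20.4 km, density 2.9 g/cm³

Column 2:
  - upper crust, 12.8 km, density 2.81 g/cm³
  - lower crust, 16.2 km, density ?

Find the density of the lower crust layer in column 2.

3.04 g/cm³

Take the compensation level at the base of the deeper column (depth z_c below the surface of column 1) and equate Σ ρ_i t_i down to z_c; mantle fills any gap and the z_c terms cancel.
Column 1: 2.28×2.53 + 18.6×2.7 + 20.4×2.9 + (z_c − 41.28)×3.34
Column 2: 3.32×0 + 12.8×2.81 + 16.2×ρ + (z_c − 3.32 − 29)×3.34
The z_c×3.34 term appears on both sides and cancels. Collect the known terms of each column as K = Σ(ρt)_known − 3.34 × (depth of known layers): K_1 = 115.1484 − 3.34×41.28 = −22.7268; K_2 = 35.968 − 3.34×(3.32 + 29) = −71.9808.
Balance: K_1 = K_2 + 16.2×ρ, so ρ = (K_1 − K_2)/16.2 = 49.254/16.2 = 3.04 g/cm³.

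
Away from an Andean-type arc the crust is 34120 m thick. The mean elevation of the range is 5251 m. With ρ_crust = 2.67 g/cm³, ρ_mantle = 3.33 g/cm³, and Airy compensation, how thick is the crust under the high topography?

Root depth r = h ρ_c / (ρ_m − ρ_c) = 5251 m × 2.67 / 0.66 = 21240 m.
Total thickness = T + h + r = 34120 m + 5251 m + 21240 m = 60600 m.

60600 m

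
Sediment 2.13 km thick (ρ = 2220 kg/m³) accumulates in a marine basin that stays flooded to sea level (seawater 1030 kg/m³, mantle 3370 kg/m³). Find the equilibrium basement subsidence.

Submarine loading: the sediment displaces seawater, and the subsidence is in turn flooded, so s (ρ_m − ρ_w) = t (ρ_sed − ρ_w).
s = 2.13 km × (2220 − 1030) / (3370 − 1030) = 1.08 km.

1.08 km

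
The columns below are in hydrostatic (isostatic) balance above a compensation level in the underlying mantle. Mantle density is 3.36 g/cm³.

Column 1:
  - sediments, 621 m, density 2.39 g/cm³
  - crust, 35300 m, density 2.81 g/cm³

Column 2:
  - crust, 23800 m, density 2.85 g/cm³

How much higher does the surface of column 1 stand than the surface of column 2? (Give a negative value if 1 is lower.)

For any compensation level in the mantle, the mantle terms cancel and isostasy reduces to e = (Σt_1 − Σt_2) − (Σ(ρt)_1 − Σ(ρt)_2) / ρ_m.
Σt_1 = 35921 m; Σt_2 = 23800 m; Σ(ρt)_1 = 100677.19; Σ(ρt)_2 = 67830 (in m·g/cm³).
e = (35921 − 23800) − (100677.19 − 67830) / 3.36 = 2350 m.

2350 m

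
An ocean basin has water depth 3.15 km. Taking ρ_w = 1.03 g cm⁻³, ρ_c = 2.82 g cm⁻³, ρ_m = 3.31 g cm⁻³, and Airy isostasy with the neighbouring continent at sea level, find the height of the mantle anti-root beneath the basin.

11.5 km

By Archimedes' principle applied to the lithosphere: replacing crust with seawater at the top is compensated by replacing crust with mantle at the base: d (ρ_c − ρ_w) = a (ρ_m − ρ_c).
a = d (ρ_c − ρ_w)/(ρ_m − ρ_c) = 3.15 km × 1.79/0.49 = 11.5 km.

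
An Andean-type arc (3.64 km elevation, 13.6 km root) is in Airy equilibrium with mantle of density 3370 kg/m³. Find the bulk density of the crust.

ρ_c h = (ρ_m − ρ_c) r → ρ_c (h + r) = ρ_m r → ρ_c = ρ_m r / (h + r).
ρ_c = 3370 × 13.6 km / (3.64 km + 13.6 km) = 2660 kg/m³.

2660 kg/m³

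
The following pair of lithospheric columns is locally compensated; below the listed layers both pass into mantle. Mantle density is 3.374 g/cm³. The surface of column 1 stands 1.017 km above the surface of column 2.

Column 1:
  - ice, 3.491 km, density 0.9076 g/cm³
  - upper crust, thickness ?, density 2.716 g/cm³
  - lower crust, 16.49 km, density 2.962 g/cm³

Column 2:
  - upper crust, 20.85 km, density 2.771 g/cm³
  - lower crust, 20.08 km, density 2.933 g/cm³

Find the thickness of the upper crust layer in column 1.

Take the compensation level at the base of the deeper column (depth z_c below the surface of column 1) and equate Σ ρ_i t_i down to z_c; mantle fills any gap and the z_c terms cancel.
Column 1: 3.491×0.9076 + x×2.716 + 16.49×2.962 + (z_c − 19.981 − x)×3.374
Column 2: 1.017×0 + 20.85×2.771 + 20.08×2.933 + (z_c − 1.017 − 40.93)×3.374
The z_c×3.374 term appears on both sides and cancels. Collect the known terms of each column as K = Σ(ρt)_known − 3.374 × (depth of known layers): K_1 = 52.0118116 − 3.374×19.981 = −15.4040824; K_2 = 116.66999 − 3.374×(1.017 + 40.93) = −24.859188.
Balance: K_1 − x×(3.374 − 2.716) = K_2, so x = (K_1 − K_2)/(3.374 − 2.716) = 9.45511/0.658 = 14.4 km.

14.4 km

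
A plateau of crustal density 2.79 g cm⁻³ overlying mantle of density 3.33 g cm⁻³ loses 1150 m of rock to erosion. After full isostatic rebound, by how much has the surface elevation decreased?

186 m

Rebound u = e ρ_c/ρ_m = 1150 m × 2.79/3.33 = 963.5 m.
Net surface drop = e − u = 1150 m − 963.5 m = e (ρ_m − ρ_c)/ρ_m = 186 m.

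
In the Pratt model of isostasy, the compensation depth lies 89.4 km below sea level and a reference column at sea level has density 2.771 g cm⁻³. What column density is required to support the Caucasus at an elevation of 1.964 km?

Pratt balance: ρ_ref D = ρ (D + h).
ρ = ρ_ref D/(D + h) = 2.771 × 89.4 km/(89.4 km + 1.964 km) = 2.71 g cm⁻³.

2.71 g cm⁻³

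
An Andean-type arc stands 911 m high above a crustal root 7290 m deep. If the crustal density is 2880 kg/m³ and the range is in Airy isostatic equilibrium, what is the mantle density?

Airy balance: ρ_c h = (ρ_m − ρ_c) r → ρ_m = ρ_c (1 + h/r).
ρ_m = 2880 × (1 + 911 m/7290 m) = 3240 kg/m³.

3240 kg/m³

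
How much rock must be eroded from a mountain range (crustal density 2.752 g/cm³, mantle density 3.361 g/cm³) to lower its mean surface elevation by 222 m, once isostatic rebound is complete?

1230 m

Net drop Δ = e − u = e − e ρ_c/ρ_m = e (ρ_m − ρ_c)/ρ_m.
e = Δ ρ_m/(ρ_m − ρ_c) = 222 m × 3.361/0.609 = 1230 m.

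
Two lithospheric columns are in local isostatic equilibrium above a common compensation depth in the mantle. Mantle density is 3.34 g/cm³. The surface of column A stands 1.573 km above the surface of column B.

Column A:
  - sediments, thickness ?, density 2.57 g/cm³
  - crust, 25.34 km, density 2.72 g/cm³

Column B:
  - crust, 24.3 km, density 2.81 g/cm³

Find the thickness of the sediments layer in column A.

Take the compensation level at the base of the deeper column (depth z_c below the surface of column A) and equate Σ ρ_i t_i down to z_c; mantle fills any gap and the z_c terms cancel.
Column A: x×2.57 + 25.34×2.72 + (z_c − 25.34 − x)×3.34
Column B: 1.573×0 + 24.3×2.81 + (z_c − 1.573 − 24.3)×3.34
The z_c×3.34 term appears on both sides and cancels. Collect the known terms of each column as K = Σ(ρt)_known − 3.34 × (depth of known layers): K_A = 68.9248 − 3.34×25.34 = −15.7108; K_B = 68.283 − 3.34×(1.573 + 24.3) = −18.13282.
Balance: K_A − x×(3.34 − 2.57) = K_B, so x = (K_A − K_B)/(3.34 − 2.57) = 2.42202/0.77 = 3.15 km.

3.15 km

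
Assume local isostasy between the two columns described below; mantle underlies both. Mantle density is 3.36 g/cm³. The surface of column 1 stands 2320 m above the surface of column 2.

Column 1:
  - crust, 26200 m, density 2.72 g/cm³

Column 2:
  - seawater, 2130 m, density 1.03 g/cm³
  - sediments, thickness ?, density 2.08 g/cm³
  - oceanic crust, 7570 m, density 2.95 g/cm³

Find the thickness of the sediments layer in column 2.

708 m

Take the compensation level at the base of the deeper column (depth z_c below the surface of column 1) and equate Σ ρ_i t_i down to z_c; mantle fills any gap and the z_c terms cancel.
Column 1: 26200×2.72 + (z_c − 26200)×3.36
Column 2: 2320×0 + 2130×1.03 + x×2.08 + 7570×2.95 + (z_c − 2320 − 9700 − x)×3.36
The z_c×3.36 term appears on both sides and cancels. Collect the known terms of each column as K = Σ(ρt)_known − 3.36 × (depth of known layers): K_1 = 71264 − 3.36×26200 = −16768; K_2 = 24525.4 − 3.36×(2320 + 9700) = −15861.8.
Balance: K_1 = K_2 − x×(3.36 − 2.08), so x = (K_2 − K_1)/(3.36 − 2.08) = 906.2/1.28 = 708 m.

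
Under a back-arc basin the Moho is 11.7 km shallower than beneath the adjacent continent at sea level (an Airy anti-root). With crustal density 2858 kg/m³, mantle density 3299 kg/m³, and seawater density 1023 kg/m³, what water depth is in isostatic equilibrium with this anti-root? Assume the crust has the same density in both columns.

2.81 km

Replacing a thickness d of crust by seawater at the top must be balanced by replacing crust with mantle at the base: d (ρ_c − ρ_w) = a (ρ_m − ρ_c).
d = a (ρ_m − ρ_c)/(ρ_c − ρ_w) = 11.7 km × 441/1835 = 2.81 km.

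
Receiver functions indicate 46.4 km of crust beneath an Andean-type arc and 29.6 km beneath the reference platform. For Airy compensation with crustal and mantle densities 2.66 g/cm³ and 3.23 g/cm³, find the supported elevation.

2.96 km

Excess crust Δ = 46.4 km − 29.6 km = 16.8 km, split between elevation h and root r with h + r = Δ.
Airy balance ρ_c h = (ρ_m − ρ_c) r gives r = h ρ_c/(ρ_m − ρ_c), so h (1 + ρ_c/(ρ_m − ρ_c)) = Δ, i.e. h = Δ (ρ_m − ρ_c)/ρ_m.
h = 16.8 km × 0.57/3.23 = 2.96 km.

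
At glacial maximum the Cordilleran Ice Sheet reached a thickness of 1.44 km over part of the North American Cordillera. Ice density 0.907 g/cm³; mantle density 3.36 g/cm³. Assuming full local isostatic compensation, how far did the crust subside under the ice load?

Balancing pressure at the compensation depth: the ice load ρ_ice t is balanced by mantle displaced below, ρ_m s.
s = t ρ_ice / ρ_m = 1.44 km × 0.907/3.36 = 0.389 km.

0.389 km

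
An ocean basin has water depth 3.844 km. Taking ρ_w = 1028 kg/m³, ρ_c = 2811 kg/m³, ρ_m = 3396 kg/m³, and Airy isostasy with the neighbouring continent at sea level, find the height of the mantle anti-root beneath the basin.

11.7 km

By Archimedes' principle applied to the lithosphere: replacing crust with seawater at the top is compensated by replacing crust with mantle at the base: d (ρ_c − ρ_w) = a (ρ_m − ρ_c).
a = d (ρ_c − ρ_w)/(ρ_m − ρ_c) = 3.844 km × 1783/585 = 11.7 km.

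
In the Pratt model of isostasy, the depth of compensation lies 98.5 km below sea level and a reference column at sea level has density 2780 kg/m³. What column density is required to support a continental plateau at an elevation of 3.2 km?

Pratt balance: ρ_ref D = ρ (D + h).
ρ = ρ_ref D/(D + h) = 2780 × 98.5 km/(98.5 km + 3.2 km) = 2690 kg/m³.

2690 kg/m³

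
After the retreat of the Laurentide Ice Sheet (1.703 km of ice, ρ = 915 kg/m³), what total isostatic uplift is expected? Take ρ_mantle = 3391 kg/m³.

Removing the load lets mantle flow back in; uplift u satisfies ρ_ice t = ρ_m u.
u = t ρ_ice/ρ_m = 1.703 km × 915/3391 = 0.46 km.

0.46 km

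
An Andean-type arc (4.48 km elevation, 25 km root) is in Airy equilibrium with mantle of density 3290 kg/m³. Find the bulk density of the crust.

2790 kg/m³

ρ_c h = (ρ_m − ρ_c) r → ρ_c (h + r) = ρ_m r → ρ_c = ρ_m r / (h + r).
ρ_c = 3290 × 25 km / (4.48 km + 25 km) = 2790 kg/m³.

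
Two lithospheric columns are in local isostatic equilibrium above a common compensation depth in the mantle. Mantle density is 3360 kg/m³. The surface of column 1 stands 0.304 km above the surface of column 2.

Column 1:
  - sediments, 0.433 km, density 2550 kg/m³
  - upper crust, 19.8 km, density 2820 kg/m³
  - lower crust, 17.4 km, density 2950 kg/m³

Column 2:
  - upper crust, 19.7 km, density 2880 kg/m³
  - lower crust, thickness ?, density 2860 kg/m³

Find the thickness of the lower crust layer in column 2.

15.4 km

Take the compensation level at the base of the deeper column (depth z_c below the surface of column 1) and equate Σ ρ_i t_i down to z_c; mantle fills any gap and the z_c terms cancel.
Column 1: 0.433×2550 + 19.8×2820 + 17.4×2950 + (z_c − 37.633)×3360
Column 2: 0.304×0 + 19.7×2880 + x×2860 + (z_c − 0.304 − 19.7 − x)×3360
The z_c×3360 term appears on both sides and cancels. Collect the known terms of each column as K = Σ(ρt)_known − 3360 × (depth of known layers): K_1 = 108270.15 − 3360×37.633 = −18176.73; K_2 = 56736 − 3360×(0.304 + 19.7) = −10477.44.
Balance: K_1 = K_2 − x×(3360 − 2860), so x = (K_2 − K_1)/(3360 − 2860) = 7699.29/500 = 15.4 km.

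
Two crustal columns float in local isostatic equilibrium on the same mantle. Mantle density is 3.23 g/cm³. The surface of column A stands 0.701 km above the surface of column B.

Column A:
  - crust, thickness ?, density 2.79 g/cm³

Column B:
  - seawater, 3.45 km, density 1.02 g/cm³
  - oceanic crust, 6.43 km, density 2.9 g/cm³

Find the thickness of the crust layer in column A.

Take the compensation level at the base of the deeper column (depth z_c below the surface of column A) and equate Σ ρ_i t_i down to z_c; mantle fills any gap and the z_c terms cancel.
Column A: x×2.79 + (z_c − 0 − x)×3.23
Column B: 0.701×0 + 3.45×1.02 + 6.43×2.9 + (z_c − 0.701 − 9.88)×3.23
The z_c×3.23 term appears on both sides and cancels. Collect the known terms of each column as K = Σ(ρt)_known − 3.23 × (depth of known layers): K_A = 0 − 3.23×0 = 0; K_B = 22.166 − 3.23×(0.701 + 9.88) = −12.01063.
Balance: K_A − x×(3.23 − 2.79) = K_B, so x = (K_A − K_B)/(3.23 − 2.79) = 12.0106/0.44 = 27.3 km.

27.3 km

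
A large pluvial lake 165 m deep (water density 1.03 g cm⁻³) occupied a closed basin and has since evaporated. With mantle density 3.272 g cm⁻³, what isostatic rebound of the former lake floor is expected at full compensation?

51.9 m

u = d ρ_w/ρ_m = 165 m × 1.03/3.272 = 51.9 m.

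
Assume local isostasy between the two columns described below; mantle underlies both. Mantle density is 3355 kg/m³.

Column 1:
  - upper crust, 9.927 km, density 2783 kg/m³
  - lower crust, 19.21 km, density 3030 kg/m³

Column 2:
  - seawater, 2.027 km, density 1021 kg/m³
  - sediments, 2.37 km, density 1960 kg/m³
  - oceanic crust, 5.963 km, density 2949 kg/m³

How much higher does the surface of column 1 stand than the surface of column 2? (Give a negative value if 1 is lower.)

For any compensation level in the mantle, the mantle terms cancel and isostasy reduces to e = (Σt_1 − Σt_2) − (Σ(ρt)_1 − Σ(ρt)_2) / ρ_m.
Σt_1 = 29.137 km; Σt_2 = 10.36 km; Σ(ρt)_1 = 85833.141; Σ(ρt)_2 = 24299.654 (in km·kg/m³).
e = (29.137 − 10.36) − (85833.141 − 24299.654) / 3355 = 0.436 km.

0.436 km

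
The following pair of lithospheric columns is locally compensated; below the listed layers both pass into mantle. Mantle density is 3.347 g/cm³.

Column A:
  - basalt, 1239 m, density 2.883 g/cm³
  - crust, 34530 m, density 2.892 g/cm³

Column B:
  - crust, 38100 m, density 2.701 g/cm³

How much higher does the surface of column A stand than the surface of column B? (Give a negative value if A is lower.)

For any compensation level in the mantle, the mantle terms cancel and isostasy reduces to e = (Σt_A − Σt_B) − (Σ(ρt)_A − Σ(ρt)_B) / ρ_m.
Σt_A = 35769 m; Σt_B = 38100 m; Σ(ρt)_A = 103432.797; Σ(ρt)_B = 102908.1 (in m·g/cm³).
e = (35769 − 38100) − (103432.797 − 102908.1) / 3.347 = −2490 m.

−2490 m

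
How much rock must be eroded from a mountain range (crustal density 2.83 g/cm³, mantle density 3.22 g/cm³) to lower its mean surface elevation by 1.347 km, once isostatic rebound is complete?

11.1 km

Net drop Δ = e − u = e − e ρ_c/ρ_m = e (ρ_m − ρ_c)/ρ_m.
e = Δ ρ_m/(ρ_m − ρ_c) = 1.347 km × 3.22/0.39 = 11.1 km.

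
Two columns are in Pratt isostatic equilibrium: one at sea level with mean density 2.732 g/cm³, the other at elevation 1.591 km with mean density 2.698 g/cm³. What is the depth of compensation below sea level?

ρ_ref D = ρ (D + h) → D (ρ_ref − ρ) = ρ h.
D = ρ h/(ρ_ref − ρ) = 2.698 × 1.591 km/(2.732 − 2.698) = 126 km.

126 km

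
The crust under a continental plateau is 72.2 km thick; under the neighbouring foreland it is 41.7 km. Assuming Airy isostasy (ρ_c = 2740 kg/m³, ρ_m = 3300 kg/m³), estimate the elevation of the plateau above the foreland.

5.18 km

Excess crust Δ = 72.2 km − 41.7 km = 30.5 km, split between elevation h and root r with h + r = Δ.
Airy balance ρ_c h = (ρ_m − ρ_c) r gives r = h ρ_c/(ρ_m − ρ_c), so h (1 + ρ_c/(ρ_m − ρ_c)) = Δ, i.e. h = Δ (ρ_m − ρ_c)/ρ_m.
h = 30.5 km × 560/3300 = 5.18 km.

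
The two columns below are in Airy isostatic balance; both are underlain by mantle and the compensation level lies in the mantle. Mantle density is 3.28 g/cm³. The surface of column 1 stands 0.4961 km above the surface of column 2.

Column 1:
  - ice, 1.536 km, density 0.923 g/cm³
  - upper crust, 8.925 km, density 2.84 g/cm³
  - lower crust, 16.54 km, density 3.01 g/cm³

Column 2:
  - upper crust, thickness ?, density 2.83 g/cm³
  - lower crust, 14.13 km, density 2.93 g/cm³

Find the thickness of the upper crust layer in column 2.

12.1 km

Take the compensation level at the base of the deeper column (depth z_c below the surface of column 1) and equate Σ ρ_i t_i down to z_c; mantle fills any gap and the z_c terms cancel.
Column 1: 1.536×0.923 + 8.925×2.84 + 16.54×3.01 + (z_c − 27.001)×3.28
Column 2: 0.4961×0 + x×2.83 + 14.13×2.93 + (z_c − 0.4961 − 14.13 − x)×3.28
The z_c×3.28 term appears on both sides and cancels. Collect the known terms of each column as K = Σ(ρt)_known − 3.28 × (depth of known layers): K_1 = 76.550128 − 3.28×27.001 = −12.013152; K_2 = 41.4009 − 3.28×(0.4961 + 14.13) = −6.572708.
Balance: K_1 = K_2 − x×(3.28 − 2.83), so x = (K_2 − K_1)/(3.28 − 2.83) = 5.44044/0.45 = 12.1 km.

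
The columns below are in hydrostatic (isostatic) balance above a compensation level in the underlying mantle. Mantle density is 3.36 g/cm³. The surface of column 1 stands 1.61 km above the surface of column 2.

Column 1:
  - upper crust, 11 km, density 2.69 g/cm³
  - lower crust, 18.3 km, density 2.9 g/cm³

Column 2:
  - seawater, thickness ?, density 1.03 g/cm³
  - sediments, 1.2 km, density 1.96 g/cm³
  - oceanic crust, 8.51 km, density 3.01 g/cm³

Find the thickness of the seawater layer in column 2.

Take the compensation level at the base of the deeper column (depth z_c below the surface of column 1) and equate Σ ρ_i t_i down to z_c; mantle fills any gap and the z_c terms cancel.
Column 1: 11×2.69 + 18.3×2.9 + (z_c − 29.3)×3.36
Column 2: 1.61×0 + x×1.03 + 1.2×1.96 + 8.51×3.01 + (z_c − 1.61 − 9.71 − x)×3.36
The z_c×3.36 term appears on both sides and cancels. Collect the known terms of each column as K = Σ(ρt)_known − 3.36 × (depth of known layers): K_1 = 82.66 − 3.36×29.3 = −15.788; K_2 = 27.9671 − 3.36×(1.61 + 9.71) = −10.0681.
Balance: K_1 = K_2 − x×(3.36 − 1.03), so x = (K_2 − K_1)/(3.36 − 1.03) = 5.7199/2.33 = 2.45 km.

2.45 km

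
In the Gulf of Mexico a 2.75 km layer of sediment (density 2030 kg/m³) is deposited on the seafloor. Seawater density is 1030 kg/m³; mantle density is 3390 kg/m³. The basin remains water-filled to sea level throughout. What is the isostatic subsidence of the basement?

Submarine loading: the sediment displaces seawater, and the subsidence is in turn flooded, so s (ρ_m − ρ_w) = t (ρ_sed − ρ_w).
s = 2.75 km × (2030 − 1030) / (3390 − 1030) = 1.17 km.

1.17 km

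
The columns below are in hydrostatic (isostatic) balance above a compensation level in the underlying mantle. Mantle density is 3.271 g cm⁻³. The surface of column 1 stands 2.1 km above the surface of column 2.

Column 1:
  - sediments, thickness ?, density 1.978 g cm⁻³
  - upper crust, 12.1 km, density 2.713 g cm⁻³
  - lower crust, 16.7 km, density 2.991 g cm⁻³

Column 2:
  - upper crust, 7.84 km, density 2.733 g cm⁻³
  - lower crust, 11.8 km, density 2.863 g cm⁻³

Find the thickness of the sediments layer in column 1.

Take the compensation level at the base of the deeper column (depth z_c below the surface of column 1) and equate Σ ρ_i t_i down to z_c; mantle fills any gap and the z_c terms cancel.
Column 1: x×1.978 + 12.1×2.713 + 16.7×2.991 + (z_c − 28.8 − x)×3.271
Column 2: 2.1×0 + 7.84×2.733 + 11.8×2.863 + (z_c − 2.1 − 19.64)×3.271
The z_c×3.271 term appears on both sides and cancels. Collect the known terms of each column as K = Σ(ρt)_known − 3.271 × (depth of known layers): K_1 = 82.777 − 3.271×28.8 = −11.4278; K_2 = 55.21012 − 3.271×(2.1 + 19.64) = −15.90142.
Balance: K_1 − x×(3.271 − 1.978) = K_2, so x = (K_1 − K_2)/(3.271 − 1.978) = 4.47362/1.293 = 3.46 km.

3.46 km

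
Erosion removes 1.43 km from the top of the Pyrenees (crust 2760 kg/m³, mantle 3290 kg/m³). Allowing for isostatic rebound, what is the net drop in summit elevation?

0.23 km

Rebound u = e ρ_c/ρ_m = 1.43 km × 2760/3290 = 1.2 km.
Net surface drop = e − u = 1.43 km − 1.2 km = e (ρ_m − ρ_c)/ρ_m = 0.23 km.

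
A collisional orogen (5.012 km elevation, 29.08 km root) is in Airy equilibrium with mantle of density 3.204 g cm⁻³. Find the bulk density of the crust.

2.73 g cm⁻³

ρ_c h = (ρ_m − ρ_c) r → ρ_c (h + r) = ρ_m r → ρ_c = ρ_m r / (h + r).
ρ_c = 3.204 × 29.08 km / (5.012 km + 29.08 km) = 2.73 g cm⁻³.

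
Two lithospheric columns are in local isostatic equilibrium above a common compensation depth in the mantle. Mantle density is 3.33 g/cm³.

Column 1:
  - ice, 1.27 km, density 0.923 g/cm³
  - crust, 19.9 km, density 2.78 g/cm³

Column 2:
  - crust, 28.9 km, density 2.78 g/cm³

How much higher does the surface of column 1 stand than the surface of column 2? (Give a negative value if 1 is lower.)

For any compensation level in the mantle, the mantle terms cancel and isostasy reduces to e = (Σt_1 − Σt_2) − (Σ(ρt)_1 − Σ(ρt)_2) / ρ_m.
Σt_1 = 21.17 km; Σt_2 = 28.9 km; Σ(ρt)_1 = 56.49421; Σ(ρt)_2 = 80.342 (in km·g/cm³).
e = (21.17 − 28.9) − (56.49421 − 80.342) / 3.33 = −0.569 km.

−0.569 km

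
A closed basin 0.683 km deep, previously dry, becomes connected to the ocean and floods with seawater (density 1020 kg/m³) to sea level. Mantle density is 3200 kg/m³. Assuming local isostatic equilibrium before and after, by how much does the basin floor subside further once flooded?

0.32 km

After flooding the water column is d + s deep. Its weight must equal the weight of mantle displaced by the extra subsidence s: (d + s) ρ_w = s ρ_m.
s = d ρ_w / (ρ_m − ρ_w) = 0.683 km × 1020/(3200 − 1020) = 0.32 km.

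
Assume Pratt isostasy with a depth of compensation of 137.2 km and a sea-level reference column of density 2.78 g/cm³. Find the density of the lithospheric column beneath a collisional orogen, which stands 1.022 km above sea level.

2.76 g/cm³

Pratt balance: ρ_ref D = ρ (D + h).
ρ = ρ_ref D/(D + h) = 2.78 × 137.2 km/(137.2 km + 1.022 km) = 2.76 g/cm³.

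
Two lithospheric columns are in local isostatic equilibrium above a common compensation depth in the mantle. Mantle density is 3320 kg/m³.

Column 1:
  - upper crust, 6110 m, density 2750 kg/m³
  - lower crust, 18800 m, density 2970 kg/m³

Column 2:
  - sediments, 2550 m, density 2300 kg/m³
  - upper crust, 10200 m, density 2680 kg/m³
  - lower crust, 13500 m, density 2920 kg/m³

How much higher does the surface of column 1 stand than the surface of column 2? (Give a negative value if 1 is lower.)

For any compensation level in the mantle, the mantle terms cancel and isostasy reduces to e = (Σt_1 − Σt_2) − (Σ(ρt)_1 − Σ(ρt)_2) / ρ_m.
Σt_1 = 24910 m; Σt_2 = 26250 m; Σ(ρt)_1 = 72638500; Σ(ρt)_2 = 72621000 (in m·kg/m³).
e = (24910 − 26250) − (72638500 − 72621000) / 3320 = −1350 m.

−1350 m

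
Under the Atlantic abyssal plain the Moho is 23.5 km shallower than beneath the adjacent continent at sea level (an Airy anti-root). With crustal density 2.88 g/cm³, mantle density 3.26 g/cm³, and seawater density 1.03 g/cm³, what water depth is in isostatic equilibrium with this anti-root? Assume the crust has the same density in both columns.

4.83 km

Replacing a thickness d of crust by seawater at the top must be balanced by replacing crust with mantle at the base: d (ρ_c − ρ_w) = a (ρ_m − ρ_c).
d = a (ρ_m − ρ_c)/(ρ_c − ρ_w) = 23.5 km × 0.38/1.85 = 4.83 km.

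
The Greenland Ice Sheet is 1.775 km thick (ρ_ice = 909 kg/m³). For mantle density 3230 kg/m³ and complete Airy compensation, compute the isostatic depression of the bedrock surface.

In Airy isostatic equilibrium: the ice load ρ_ice t is balanced by mantle displaced below, ρ_m s.
s = t ρ_ice / ρ_m = 1.775 km × 909/3230 = 0.5 km.

0.5 km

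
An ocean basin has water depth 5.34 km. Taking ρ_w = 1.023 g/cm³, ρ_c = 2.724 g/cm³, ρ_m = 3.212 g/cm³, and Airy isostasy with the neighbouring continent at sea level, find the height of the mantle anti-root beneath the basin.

18.6 km

Isostatic balance requires: replacing crust with seawater at the top is compensated by replacing crust with mantle at the base: d (ρ_c − ρ_w) = a (ρ_m − ρ_c).
a = d (ρ_c − ρ_w)/(ρ_m − ρ_c) = 5.34 km × 1.701/0.488 = 18.6 km.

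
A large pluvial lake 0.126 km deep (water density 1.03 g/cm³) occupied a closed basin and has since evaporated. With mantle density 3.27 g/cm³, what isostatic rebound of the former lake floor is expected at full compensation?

0.0397 km

u = d ρ_w/ρ_m = 0.126 km × 1.03/3.27 = 0.0397 km.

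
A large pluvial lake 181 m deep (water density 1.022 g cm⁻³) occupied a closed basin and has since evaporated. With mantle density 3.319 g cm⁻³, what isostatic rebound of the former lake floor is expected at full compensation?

u = d ρ_w/ρ_m = 181 m × 1.022/3.319 = 55.7 m.

55.7 m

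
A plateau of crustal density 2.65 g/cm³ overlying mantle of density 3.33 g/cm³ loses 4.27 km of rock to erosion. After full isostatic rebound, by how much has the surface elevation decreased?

Rebound u = e ρ_c/ρ_m = 4.27 km × 2.65/3.33 = 3.398 km.
Net surface drop = e − u = 4.27 km − 3.398 km = e (ρ_m − ρ_c)/ρ_m = 0.872 km.

0.872 km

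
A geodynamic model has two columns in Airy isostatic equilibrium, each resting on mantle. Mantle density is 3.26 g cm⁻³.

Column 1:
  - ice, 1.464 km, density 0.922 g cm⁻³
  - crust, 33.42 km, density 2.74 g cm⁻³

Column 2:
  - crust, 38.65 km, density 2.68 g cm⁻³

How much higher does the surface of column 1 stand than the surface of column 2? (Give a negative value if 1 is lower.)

For any compensation level in the mantle, the mantle terms cancel and isostasy reduces to e = (Σt_1 − Σt_2) − (Σ(ρt)_1 − Σ(ρt)_2) / ρ_m.
Σt_1 = 34.884 km; Σt_2 = 38.65 km; Σ(ρt)_1 = 92.920608; Σ(ρt)_2 = 103.582 (in km·g cm⁻³).
e = (34.884 − 38.65) − (92.920608 − 103.582) / 3.26 = −0.496 km.

−0.496 km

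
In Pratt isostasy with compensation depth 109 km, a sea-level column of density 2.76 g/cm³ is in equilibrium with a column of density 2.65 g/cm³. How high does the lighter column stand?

4.52 km

ρ_ref D = ρ (D + h) → h = D (ρ_ref − ρ)/ρ.
h = 109 km × (2.76 − 2.65)/2.65 = 4.52 km.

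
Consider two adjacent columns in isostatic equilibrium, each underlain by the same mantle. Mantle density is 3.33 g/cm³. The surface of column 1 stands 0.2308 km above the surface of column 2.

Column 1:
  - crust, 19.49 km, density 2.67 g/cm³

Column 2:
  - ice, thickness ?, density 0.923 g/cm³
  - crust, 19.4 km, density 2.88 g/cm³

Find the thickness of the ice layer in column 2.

Take the compensation level at the base of the deeper column (depth z_c below the surface of column 1) and equate Σ ρ_i t_i down to z_c; mantle fills any gap and the z_c terms cancel.
Column 1: 19.49×2.67 + (z_c − 19.49)×3.33
Column 2: 0.2308×0 + x×0.923 + 19.4×2.88 + (z_c − 0.2308 − 19.4 − x)×3.33
The z_c×3.33 term appears on both sides and cancels. Collect the known terms of each column as K = Σ(ρt)_known − 3.33 × (depth of known layers): K_1 = 52.0383 − 3.33×19.49 = −12.8634; K_2 = 55.872 − 3.33×(0.2308 + 19.4) = −9.498564.
Balance: K_1 = K_2 − x×(3.33 − 0.923), so x = (K_2 − K_1)/(3.33 − 0.923) = 3.36484/2.407 = 1.4 km.

1.4 km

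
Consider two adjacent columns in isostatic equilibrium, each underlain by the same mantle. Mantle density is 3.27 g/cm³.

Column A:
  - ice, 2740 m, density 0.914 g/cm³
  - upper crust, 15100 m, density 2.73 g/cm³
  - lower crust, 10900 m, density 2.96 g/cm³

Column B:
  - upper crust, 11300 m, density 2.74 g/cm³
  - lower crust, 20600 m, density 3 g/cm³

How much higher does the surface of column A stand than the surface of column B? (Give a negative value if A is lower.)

1970 m

For any compensation level in the mantle, the mantle terms cancel and isostasy reduces to e = (Σt_A − Σt_B) − (Σ(ρt)_A − Σ(ρt)_B) / ρ_m.
Σt_A = 28740 m; Σt_B = 31900 m; Σ(ρt)_A = 75991.36; Σ(ρt)_B = 92762 (in m·g/cm³).
e = (28740 − 31900) − (75991.36 − 92762) / 3.27 = 1970 m.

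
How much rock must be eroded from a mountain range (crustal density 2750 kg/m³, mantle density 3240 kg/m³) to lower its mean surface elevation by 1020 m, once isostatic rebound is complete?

Net drop Δ = e − u = e − e ρ_c/ρ_m = e (ρ_m − ρ_c)/ρ_m.
e = Δ ρ_m/(ρ_m − ρ_c) = 1020 m × 3240/490 = 6740 m.

6740 m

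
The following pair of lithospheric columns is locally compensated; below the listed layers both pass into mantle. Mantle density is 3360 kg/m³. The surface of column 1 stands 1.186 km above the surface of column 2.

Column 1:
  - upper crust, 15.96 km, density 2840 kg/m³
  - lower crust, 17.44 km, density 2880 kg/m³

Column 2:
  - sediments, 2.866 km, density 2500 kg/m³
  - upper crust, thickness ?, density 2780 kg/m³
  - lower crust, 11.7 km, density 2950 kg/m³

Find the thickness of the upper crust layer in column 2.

9.35 km

Take the compensation level at the base of the deeper column (depth z_c below the surface of column 1) and equate Σ ρ_i t_i down to z_c; mantle fills any gap and the z_c terms cancel.
Column 1: 15.96×2840 + 17.44×2880 + (z_c − 33.4)×3360
Column 2: 1.186×0 + 2.866×2500 + x×2780 + 11.7×2950 + (z_c − 1.186 − 14.566 − x)×3360
The z_c×3360 term appears on both sides and cancels. Collect the known terms of each column as K = Σ(ρt)_known − 3360 × (depth of known layers): K_1 = 95553.6 − 3360×33.4 = −16670.4; K_2 = 41680 − 3360×(1.186 + 14.566) = −11246.72.
Balance: K_1 = K_2 − x×(3360 − 2780), so x = (K_2 − K_1)/(3360 − 2780) = 5423.68/580 = 9.35 km.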